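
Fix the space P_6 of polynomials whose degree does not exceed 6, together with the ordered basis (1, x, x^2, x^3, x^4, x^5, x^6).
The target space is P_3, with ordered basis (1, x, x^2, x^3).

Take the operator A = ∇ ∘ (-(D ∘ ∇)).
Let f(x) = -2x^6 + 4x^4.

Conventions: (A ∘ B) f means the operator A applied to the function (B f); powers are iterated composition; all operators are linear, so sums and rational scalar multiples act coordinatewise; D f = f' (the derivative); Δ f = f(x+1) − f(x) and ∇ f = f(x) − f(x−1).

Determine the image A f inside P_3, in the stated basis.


∇ f = -12x^5 + 30x^4 - 24x^3 + 6x^2 + 4x - 2
D ∇ f = -60x^4 + 120x^3 - 72x^2 + 12x + 4
(-(D ∘ ∇)) f = 60x^4 - 120x^3 + 72x^2 - 12x - 4
∇ (-(D ∘ ∇)) f = 240x^3 - 720x^2 + 744x - 264

the image equals g(x) = 240x^3 - 720x^2 + 744x - 264


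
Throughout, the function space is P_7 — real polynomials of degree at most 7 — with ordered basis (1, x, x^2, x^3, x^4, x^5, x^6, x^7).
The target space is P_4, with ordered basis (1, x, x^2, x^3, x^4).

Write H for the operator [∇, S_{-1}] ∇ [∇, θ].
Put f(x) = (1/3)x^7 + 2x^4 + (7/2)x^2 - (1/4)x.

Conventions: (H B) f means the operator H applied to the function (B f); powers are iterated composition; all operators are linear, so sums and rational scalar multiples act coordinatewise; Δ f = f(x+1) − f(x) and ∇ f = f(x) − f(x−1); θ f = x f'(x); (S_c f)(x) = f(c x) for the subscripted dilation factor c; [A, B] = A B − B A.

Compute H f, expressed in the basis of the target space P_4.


the image equals g(x) = -140x^4 - 840x^3 - 2240x^2 - 2844x - 4216/3

θ f = (7/3)x^7 + 8x^4 + 7x^2 - (1/4)x
∇ θ f = (49/3)x^6 - 49x^5 + (245/3)x^4 - (149/3)x^3 + x^2 + (89/3)x - 155/12
∇ f = (7/3)x^6 - 7x^5 + (35/3)x^4 - (11/3)x^3 - 5x^2 + (38/3)x - 65/12
θ ∇ f = 14x^6 - 35x^5 + (140/3)x^4 - 11x^3 - 10x^2 + (38/3)x
[∇, θ] f = (7/3)x^6 - 14x^5 + 35x^4 - (116/3)x^3 + 11x^2 + 17x - 155/12
∇ [∇, θ] f = 14x^5 - 105x^4 + (980/3)x^3 - 501x^2 + 362x - 84
S_{-1} ∇ [∇, θ] f = -14x^5 - 105x^4 - (980/3)x^3 - 501x^2 - 362x - 84
∇ S_{-1} ∇ [∇, θ] f = -70x^4 - 280x^3 - 490x^2 - 372x - 290/3
∇ ∇ [∇, θ] f = 70x^4 - 560x^3 + 1750x^2 - 2472x + 3926/3
S_{-1} ∇ ∇ [∇, θ] f = 70x^4 + 560x^3 + 1750x^2 + 2472x + 3926/3
[∇, S_{-1}] ∇ [∇, θ] f = -140x^4 - 840x^3 - 2240x^2 - 2844x - 4216/3


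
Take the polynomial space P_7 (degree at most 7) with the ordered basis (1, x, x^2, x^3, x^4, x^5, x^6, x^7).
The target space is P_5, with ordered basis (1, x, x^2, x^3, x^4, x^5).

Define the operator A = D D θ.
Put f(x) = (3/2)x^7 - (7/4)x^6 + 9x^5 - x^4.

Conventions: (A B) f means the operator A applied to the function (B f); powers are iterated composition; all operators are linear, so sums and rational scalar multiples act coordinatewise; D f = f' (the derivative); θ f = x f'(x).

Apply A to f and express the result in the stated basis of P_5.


θ f = (21/2)x^7 - (21/2)x^6 + 45x^5 - 4x^4
D θ f = (147/2)x^6 - 63x^5 + 225x^4 - 16x^3
D D θ f = 441x^5 - 315x^4 + 900x^3 - 48x^2

the result is g(x) = 441x^5 - 315x^4 + 900x^3 - 48x^2


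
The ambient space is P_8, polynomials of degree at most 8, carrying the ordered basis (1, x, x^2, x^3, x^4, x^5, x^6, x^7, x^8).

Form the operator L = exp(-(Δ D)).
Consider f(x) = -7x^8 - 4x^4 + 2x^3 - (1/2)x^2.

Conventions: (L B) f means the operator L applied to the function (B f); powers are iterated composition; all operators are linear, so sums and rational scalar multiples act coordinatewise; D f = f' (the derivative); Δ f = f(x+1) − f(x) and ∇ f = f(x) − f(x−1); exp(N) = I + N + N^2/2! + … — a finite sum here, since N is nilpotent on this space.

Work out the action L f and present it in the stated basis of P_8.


g(x) = -7x^8 + 392x^6 + 1176x^5 - 3924x^4 - 21558x^3 - (32833/2)x^2 + 35708x + 34907

order-1 term: 392x^6 + 1176x^5 + 1960x^4 + 1960x^3 + 1224x^2 + 428x + 67
order-2 term: -5880x^4 - 23520x^3 - 41160x^2 - 35280x - 12200
order-3 term: 23520x^2 + 70560x + 58800
order-4 term: -11760
the series for exp(-(Δ D)) f terminates at order 4
exp(-(Δ D)) f = -7x^8 + 392x^6 + 1176x^5 - 3924x^4 - 21558x^3 - (32833/2)x^2 + 35708x + 34907


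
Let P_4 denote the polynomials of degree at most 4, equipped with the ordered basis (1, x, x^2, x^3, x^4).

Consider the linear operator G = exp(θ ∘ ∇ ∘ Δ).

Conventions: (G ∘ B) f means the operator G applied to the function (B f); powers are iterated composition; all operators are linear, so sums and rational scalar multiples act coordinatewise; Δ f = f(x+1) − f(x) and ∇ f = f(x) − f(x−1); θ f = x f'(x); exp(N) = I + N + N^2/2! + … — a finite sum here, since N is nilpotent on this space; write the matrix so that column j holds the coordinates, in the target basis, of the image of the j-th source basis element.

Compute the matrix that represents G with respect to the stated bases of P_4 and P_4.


the matrix is [[1, 0, 0, 0, 0]; [0, 1, 0, 6, 0]; [0, 0, 1, 0, 24]; [0, 0, 0, 1, 0]; [0, 0, 0, 0, 1]] (rows listed top to bottom)

image of 1: 1
image of x: x
image of x^2: x^2
image of x^3: x^3 + 6x
image of x^4: x^4 + 24x^2
each image's coordinates form column j of the matrix


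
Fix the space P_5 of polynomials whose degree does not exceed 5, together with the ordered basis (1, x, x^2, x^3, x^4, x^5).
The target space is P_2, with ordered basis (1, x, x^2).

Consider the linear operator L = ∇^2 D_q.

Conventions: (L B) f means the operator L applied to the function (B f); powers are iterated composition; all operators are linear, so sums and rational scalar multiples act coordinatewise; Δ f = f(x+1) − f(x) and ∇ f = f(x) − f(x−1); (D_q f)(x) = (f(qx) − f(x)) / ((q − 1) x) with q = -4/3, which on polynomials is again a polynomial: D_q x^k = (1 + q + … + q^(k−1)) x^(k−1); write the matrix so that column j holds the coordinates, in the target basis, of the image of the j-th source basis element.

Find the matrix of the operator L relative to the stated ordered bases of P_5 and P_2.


the matrix is [[0, 0, 0, 26/9, 50/9, 2534/81]; [0, 0, 0, 0, -50/9, -1448/27]; [0, 0, 0, 0, 0, 724/27]] (rows listed top to bottom)

image of 1: 0
image of x: 0
image of x^2: 0
image of x^3: 26/9
image of x^4: -(50/9)x + 50/9
image of x^5: (724/27)x^2 - (1448/27)x + 2534/81
each image's coordinates form column j of the matrix


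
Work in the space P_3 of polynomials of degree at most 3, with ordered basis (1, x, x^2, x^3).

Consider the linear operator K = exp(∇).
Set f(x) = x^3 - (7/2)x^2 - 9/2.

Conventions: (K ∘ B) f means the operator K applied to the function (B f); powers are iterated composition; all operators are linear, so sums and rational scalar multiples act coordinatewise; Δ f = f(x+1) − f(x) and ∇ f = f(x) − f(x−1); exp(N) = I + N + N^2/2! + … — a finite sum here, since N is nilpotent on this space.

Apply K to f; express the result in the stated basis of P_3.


the image equals g(x) = x^3 - (1/2)x^2 - 7x - 11/2

order-1 term: 3x^2 - 10x + 9/2
order-2 term: 3x - 13/2
order-3 term: 1
the series for exp(∇) f terminates at order 3
exp(∇) f = x^3 - (1/2)x^2 - 7x - 11/2


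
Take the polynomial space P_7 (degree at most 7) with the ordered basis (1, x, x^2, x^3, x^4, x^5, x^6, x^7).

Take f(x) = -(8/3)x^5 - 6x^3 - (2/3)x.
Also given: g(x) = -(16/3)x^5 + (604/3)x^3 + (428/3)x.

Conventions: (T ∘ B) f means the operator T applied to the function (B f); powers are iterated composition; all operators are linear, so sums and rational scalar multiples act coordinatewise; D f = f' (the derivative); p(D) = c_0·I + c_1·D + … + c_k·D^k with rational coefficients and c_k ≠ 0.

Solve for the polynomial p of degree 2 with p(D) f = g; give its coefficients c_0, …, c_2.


c_0 = 2, c_1 = 0, c_2 = -4

D^0 f = -(8/3)x^5 - 6x^3 - (2/3)x
D^1 f = -(40/3)x^4 - 18x^2 - 2/3
D^2 f = -(160/3)x^3 - 36x
matching coefficients of g against c_0 f + c_1 Df + … from the top degree down determines the c_i
solution: c_0 = 2, c_1 = 0, c_2 = -4


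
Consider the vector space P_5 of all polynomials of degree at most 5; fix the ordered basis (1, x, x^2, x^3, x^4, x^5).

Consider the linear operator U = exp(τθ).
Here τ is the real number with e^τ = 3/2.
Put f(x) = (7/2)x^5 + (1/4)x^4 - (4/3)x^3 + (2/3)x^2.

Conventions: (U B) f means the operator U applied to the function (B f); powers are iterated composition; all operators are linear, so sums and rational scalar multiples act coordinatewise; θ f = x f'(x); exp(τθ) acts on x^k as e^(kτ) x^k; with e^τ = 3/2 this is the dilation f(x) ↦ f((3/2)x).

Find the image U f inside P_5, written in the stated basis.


g(x) = (1701/64)x^5 + (81/64)x^4 - (9/2)x^3 + (3/2)x^2

exp(τθ) x^k = e^(kτ) x^k; with e^τ = 3/2 this sends x^k to (3/2)^k x^k
x^2 ↦ 9/4 x^2
x^3 ↦ 27/8 x^3
x^4 ↦ 81/16 x^4
x^5 ↦ 243/32 x^5
applying this coordinatewise to f: exp(τθ) f = (1701/64)x^5 + (81/64)x^4 - (9/2)x^3 + (3/2)x^2


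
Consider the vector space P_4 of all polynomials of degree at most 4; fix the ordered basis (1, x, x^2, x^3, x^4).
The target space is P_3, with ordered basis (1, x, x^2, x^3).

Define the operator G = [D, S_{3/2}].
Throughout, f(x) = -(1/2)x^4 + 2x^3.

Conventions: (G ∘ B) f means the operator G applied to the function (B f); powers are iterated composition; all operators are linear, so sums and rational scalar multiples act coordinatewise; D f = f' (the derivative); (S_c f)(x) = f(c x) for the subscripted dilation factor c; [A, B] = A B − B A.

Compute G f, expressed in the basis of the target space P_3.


S_{3/2} f = -(81/32)x^4 + (27/4)x^3
D S_{3/2} f = -(81/8)x^3 + (81/4)x^2
D f = -2x^3 + 6x^2
S_{3/2} D f = -(27/4)x^3 + (27/2)x^2
[D, S_{3/2}] f = -(27/8)x^3 + (27/4)x^2

g(x) = -(27/8)x^3 + (27/4)x^2


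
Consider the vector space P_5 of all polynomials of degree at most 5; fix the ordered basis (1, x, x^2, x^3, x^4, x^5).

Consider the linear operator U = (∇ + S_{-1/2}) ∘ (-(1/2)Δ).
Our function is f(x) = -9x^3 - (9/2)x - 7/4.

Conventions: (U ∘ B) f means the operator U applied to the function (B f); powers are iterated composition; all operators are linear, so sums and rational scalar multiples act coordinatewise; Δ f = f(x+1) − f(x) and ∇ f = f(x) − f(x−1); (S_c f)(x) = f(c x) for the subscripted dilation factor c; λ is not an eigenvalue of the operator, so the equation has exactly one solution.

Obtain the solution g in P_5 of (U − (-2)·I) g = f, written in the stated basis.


write g with unknown coordinates in the stated basis and equate coefficients in (U − (-2)·I) g = f
solving from the highest basis element down gives g = -(9/2)x^3 - (27/32)x^2 - (909/128)x - 2257/512
check: U g = (27/16)x^2 + (621/64)x + 1809/256
so U g − (-2)·g = -9x^3 - (9/2)x - 7/4 = f ✓

g(x) = -(9/2)x^3 - (27/32)x^2 - (909/128)x - 2257/512


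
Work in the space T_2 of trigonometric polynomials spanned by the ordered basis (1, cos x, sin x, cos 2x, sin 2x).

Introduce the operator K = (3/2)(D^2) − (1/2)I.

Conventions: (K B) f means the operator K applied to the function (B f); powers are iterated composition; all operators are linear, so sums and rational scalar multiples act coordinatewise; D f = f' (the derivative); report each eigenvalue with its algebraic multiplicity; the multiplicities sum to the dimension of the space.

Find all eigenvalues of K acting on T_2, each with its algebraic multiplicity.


image of 1: -1/2
image of cos x: -2cos x
image of sin x: -2sin x
image of cos 2x: -(13/2)cos 2x
image of sin 2x: -(13/2)sin 2x
the matrix is diagonal; its diagonal is (-1/2, -2, -2, -13/2, -13/2)
for a triangular matrix the eigenvalues are the diagonal entries, with algebraic multiplicity their repetition count

λ = -13/2 (multiplicity 2), λ = -2 (multiplicity 2), λ = -1/2 (multiplicity 1)


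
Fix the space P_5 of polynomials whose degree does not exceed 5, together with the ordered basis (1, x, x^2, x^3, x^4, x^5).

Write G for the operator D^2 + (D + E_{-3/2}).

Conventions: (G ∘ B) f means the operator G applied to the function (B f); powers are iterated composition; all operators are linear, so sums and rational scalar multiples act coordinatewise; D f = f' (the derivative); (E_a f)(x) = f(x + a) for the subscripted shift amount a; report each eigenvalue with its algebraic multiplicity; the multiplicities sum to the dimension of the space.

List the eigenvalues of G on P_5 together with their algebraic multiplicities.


λ = 1 (multiplicity 6)

image of 1: 1
image of x: x - 1/2
image of x^2: x^2 - x + 17/4
image of x^3: x^3 - (3/2)x^2 + (51/4)x - 27/8
image of x^4: x^4 - 2x^3 + (51/2)x^2 - (27/2)x + 81/16
image of x^5: x^5 - (5/2)x^4 + (85/2)x^3 - (135/4)x^2 + (405/16)x - 243/32
the matrix is upper triangular; its diagonal is (1, 1, 1, 1, 1, 1)
for a triangular matrix the eigenvalues are the diagonal entries, with algebraic multiplicity their repetition count


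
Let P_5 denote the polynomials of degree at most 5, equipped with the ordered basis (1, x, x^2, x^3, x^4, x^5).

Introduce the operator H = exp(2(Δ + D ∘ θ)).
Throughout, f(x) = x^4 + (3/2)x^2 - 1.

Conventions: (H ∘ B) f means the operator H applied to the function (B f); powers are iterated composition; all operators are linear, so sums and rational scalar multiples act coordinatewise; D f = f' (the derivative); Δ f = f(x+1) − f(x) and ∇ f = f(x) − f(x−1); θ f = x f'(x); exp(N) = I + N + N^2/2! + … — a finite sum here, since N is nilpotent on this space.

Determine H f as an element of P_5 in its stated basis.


the result is g(x) = x^4 + 40x^3 + (987/2)x^2 + 2138x + 2604

order-1 term: 40x^3 + 12x^2 + 26x + 5
order-2 term: 480x^2 + 192x + 104
order-3 term: 1920x + 576
order-4 term: 1920
the series for exp(2(Δ + D ∘ θ)) f terminates at order 4
exp(2(Δ + D ∘ θ)) f = x^4 + 40x^3 + (987/2)x^2 + 2138x + 2604


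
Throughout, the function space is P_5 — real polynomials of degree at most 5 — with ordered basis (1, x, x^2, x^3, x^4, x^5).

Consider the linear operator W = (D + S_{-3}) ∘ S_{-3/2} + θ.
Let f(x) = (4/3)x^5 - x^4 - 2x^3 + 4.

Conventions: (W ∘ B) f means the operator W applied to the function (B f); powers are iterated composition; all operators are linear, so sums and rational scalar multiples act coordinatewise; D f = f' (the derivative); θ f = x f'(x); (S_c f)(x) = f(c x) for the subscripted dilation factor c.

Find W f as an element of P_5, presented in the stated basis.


S_{-3/2} f = -(81/8)x^5 - (81/16)x^4 + (27/4)x^3 + 4
D S_{-3/2} f = -(405/8)x^4 - (81/4)x^3 + (81/4)x^2
S_{-3} S_{-3/2} f = (19683/8)x^5 - (6561/16)x^4 - (729/4)x^3 + 4
(D + S_{-3}) S_{-3/2} f = (19683/8)x^5 - (7371/16)x^4 - (405/2)x^3 + (81/4)x^2 + 4
θ f = (20/3)x^5 - 4x^4 - 6x^3
((D + S_{-3}) ∘ S_{-3/2} + θ) f = (59209/24)x^5 - (7435/16)x^4 - (417/2)x^3 + (81/4)x^2 + 4

the result is g(x) = (59209/24)x^5 - (7435/16)x^4 - (417/2)x^3 + (81/4)x^2 + 4


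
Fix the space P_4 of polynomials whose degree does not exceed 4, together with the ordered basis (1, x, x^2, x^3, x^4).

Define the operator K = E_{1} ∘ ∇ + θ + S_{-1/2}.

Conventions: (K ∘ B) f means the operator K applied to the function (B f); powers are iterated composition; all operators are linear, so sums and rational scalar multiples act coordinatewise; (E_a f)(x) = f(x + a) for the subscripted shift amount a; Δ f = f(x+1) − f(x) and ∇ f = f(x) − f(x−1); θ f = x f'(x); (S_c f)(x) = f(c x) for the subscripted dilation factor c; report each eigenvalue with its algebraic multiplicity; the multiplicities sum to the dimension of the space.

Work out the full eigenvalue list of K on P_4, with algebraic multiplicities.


image of 1: 1
image of x: (1/2)x + 1
image of x^2: (9/4)x^2 + 2x + 1
image of x^3: (23/8)x^3 + 3x^2 + 3x + 1
image of x^4: (65/16)x^4 + 4x^3 + 6x^2 + 4x + 1
the matrix is upper triangular; its diagonal is (1, 1/2, 9/4, 23/8, 65/16)
for a triangular matrix the eigenvalues are the diagonal entries, with algebraic multiplicity their repetition count

λ = 1/2 (multiplicity 1), λ = 1 (multiplicity 1), λ = 9/4 (multiplicity 1), λ = 23/8 (multiplicity 1), λ = 65/16 (multiplicity 1)


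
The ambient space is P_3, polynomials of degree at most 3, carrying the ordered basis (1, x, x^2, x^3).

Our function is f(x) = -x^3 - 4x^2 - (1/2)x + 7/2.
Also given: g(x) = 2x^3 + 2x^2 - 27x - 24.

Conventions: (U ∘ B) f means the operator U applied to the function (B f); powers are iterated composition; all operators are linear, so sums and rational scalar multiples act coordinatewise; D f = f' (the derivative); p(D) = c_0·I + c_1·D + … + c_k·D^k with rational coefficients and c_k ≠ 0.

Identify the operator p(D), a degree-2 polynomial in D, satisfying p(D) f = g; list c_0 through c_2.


p(D) = -2·I + 2·D + 2·D^2, i.e. c_0 = -2, c_1 = 2, c_2 = 2

D^0 f = -x^3 - 4x^2 - (1/2)x + 7/2
D^1 f = -3x^2 - 8x - 1/2
D^2 f = -6x - 8
matching coefficients of g against c_0 f + c_1 Df + … from the top degree down determines the c_i
solution: c_0 = -2, c_1 = 2, c_2 = 2


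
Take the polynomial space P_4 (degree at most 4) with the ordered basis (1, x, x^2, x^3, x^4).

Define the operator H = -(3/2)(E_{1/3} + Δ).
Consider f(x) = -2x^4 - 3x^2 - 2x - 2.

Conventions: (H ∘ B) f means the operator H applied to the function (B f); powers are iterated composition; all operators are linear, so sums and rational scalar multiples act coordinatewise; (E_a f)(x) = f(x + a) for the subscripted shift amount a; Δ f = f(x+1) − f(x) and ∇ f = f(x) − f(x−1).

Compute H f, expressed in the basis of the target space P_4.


E_{1/3} f = -2x^4 - (8/3)x^3 - (13/3)x^2 - (116/27)x - 245/81
Δ f = -8x^3 - 12x^2 - 14x - 7
(E_{1/3} + Δ) f = -2x^4 - (32/3)x^3 - (49/3)x^2 - (494/27)x - 812/81
(-(3/2)(E_{1/3} + Δ)) f = 3x^4 + 16x^3 + (49/2)x^2 + (247/9)x + 406/27

the image equals g(x) = 3x^4 + 16x^3 + (49/2)x^2 + (247/9)x + 406/27


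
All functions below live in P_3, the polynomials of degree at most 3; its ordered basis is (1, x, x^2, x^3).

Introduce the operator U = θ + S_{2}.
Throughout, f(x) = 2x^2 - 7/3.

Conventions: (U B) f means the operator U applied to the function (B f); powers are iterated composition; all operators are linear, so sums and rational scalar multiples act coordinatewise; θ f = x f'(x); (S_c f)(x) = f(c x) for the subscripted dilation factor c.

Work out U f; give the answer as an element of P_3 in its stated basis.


the image equals g(x) = 12x^2 - 7/3

θ f = 4x^2
S_{2} f = 8x^2 - 7/3
(θ + S_{2}) f = 12x^2 - 7/3


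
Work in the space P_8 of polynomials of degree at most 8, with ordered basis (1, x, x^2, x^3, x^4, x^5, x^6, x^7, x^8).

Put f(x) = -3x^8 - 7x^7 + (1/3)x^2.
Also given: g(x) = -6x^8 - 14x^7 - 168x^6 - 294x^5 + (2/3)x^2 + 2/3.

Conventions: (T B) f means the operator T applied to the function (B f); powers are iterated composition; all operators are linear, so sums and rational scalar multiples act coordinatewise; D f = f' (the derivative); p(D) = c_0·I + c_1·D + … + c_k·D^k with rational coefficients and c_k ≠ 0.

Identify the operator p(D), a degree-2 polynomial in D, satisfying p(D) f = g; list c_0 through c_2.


D^0 f = -3x^8 - 7x^7 + (1/3)x^2
D^1 f = -24x^7 - 49x^6 + (2/3)x
D^2 f = -168x^6 - 294x^5 + 2/3
matching coefficients of g against c_0 f + c_1 Df + … from the top degree down determines the c_i
solution: c_0 = 2, c_1 = 0, c_2 = 1

c_0 = 2, c_1 = 0, c_2 = 1


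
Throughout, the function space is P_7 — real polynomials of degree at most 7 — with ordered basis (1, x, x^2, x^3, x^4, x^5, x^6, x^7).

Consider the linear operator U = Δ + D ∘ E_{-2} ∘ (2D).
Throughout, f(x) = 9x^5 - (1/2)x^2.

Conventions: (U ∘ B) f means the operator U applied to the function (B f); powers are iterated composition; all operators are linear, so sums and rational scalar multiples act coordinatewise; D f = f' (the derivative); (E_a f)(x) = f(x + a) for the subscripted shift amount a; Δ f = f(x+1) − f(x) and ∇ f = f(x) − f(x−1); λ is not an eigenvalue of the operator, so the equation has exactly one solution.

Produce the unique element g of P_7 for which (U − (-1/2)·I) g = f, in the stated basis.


write g with unknown coordinates in the stated basis and equate coefficients in (U − (-1/2)·I) g = f
solving from the highest basis element down gives g = 18x^5 - 180x^4 - 360x^3 + 21239x^2 - 124736x + 66926
check: U g = 90x^4 + 180x^3 - 10620x^2 + 62368x - 33463
so U g − (-1/2)·g = 9x^5 - (1/2)x^2 = f ✓

g(x) = 18x^5 - 180x^4 - 360x^3 + 21239x^2 - 124736x + 66926


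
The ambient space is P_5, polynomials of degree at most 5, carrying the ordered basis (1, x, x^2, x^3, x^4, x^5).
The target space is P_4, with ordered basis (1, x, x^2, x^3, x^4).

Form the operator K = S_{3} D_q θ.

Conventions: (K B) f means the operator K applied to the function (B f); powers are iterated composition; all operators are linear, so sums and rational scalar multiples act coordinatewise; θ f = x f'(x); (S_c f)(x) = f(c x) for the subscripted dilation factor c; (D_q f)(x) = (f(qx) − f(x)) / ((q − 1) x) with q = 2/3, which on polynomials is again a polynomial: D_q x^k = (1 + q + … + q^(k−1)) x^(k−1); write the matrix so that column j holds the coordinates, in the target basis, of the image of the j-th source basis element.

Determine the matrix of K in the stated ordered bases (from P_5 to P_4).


image of 1: 0
image of x: 1
image of x^2: 10x
image of x^3: 57x^2
image of x^4: 260x^3
image of x^5: 1055x^4
each image's coordinates form column j of the matrix

the matrix is [[0, 1, 0, 0, 0, 0]; [0, 0, 10, 0, 0, 0]; [0, 0, 0, 57, 0, 0]; [0, 0, 0, 0, 260, 0]; [0, 0, 0, 0, 0, 1055]] (rows listed top to bottom)


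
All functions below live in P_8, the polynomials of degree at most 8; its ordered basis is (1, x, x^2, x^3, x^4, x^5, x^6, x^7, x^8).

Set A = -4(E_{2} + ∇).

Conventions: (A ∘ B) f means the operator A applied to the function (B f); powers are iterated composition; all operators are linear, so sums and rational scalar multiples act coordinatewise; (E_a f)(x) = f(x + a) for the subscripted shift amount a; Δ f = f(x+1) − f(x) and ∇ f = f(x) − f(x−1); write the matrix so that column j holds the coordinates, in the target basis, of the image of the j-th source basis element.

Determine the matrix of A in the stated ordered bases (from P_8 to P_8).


image of 1: -4
image of x: -4x - 12
image of x^2: -4x^2 - 24x - 12
image of x^3: -4x^3 - 36x^2 - 36x - 36
image of x^4: -4x^4 - 48x^3 - 72x^2 - 144x - 60
image of x^5: -4x^5 - 60x^4 - 120x^3 - 360x^2 - 300x - 132
image of x^6: -4x^6 - 72x^5 - 180x^4 - 720x^3 - 900x^2 - 792x - 252
image of x^7: -4x^7 - 84x^6 - 252x^5 - 1260x^4 - 2100x^3 - 2772x^2 - 1764x - 516
image of x^8: -4x^8 - 96x^7 - 336x^6 - 2016x^5 - 4200x^4 - 7392x^3 - 7056x^2 - 4128x - 1020
each image's coordinates form column j of the matrix

the matrix is [[-4, -12, -12, -36, -60, -132, -252, -516, -1020]; [0, -4, -24, -36, -144, -300, -792, -1764, -4128]; [0, 0, -4, -36, -72, -360, -900, -2772, -7056]; [0, 0, 0, -4, -48, -120, -720, -2100, -7392]; [0, 0, 0, 0, -4, -60, -180, -1260, -4200]; [0, 0, 0, 0, 0, -4, -72, -252, -2016]; [0, 0, 0, 0, 0, 0, -4, -84, -336]; [0, 0, 0, 0, 0, 0, 0, -4, -96]; [0, 0, 0, 0, 0, 0, 0, 0, -4]] (rows listed top to bottom)


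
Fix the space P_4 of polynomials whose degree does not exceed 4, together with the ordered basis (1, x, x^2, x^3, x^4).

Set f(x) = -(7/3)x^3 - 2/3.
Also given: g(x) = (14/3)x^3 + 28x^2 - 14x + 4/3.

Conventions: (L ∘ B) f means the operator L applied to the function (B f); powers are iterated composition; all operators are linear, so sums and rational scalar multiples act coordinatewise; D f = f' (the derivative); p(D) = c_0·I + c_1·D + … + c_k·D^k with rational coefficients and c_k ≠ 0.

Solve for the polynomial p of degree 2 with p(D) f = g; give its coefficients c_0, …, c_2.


c_0 = -2, c_1 = -4, c_2 = 1

D^0 f = -(7/3)x^3 - 2/3
D^1 f = -7x^2
D^2 f = -14x
matching coefficients of g against c_0 f + c_1 Df + … from the top degree down determines the c_i
solution: c_0 = -2, c_1 = -4, c_2 = 1


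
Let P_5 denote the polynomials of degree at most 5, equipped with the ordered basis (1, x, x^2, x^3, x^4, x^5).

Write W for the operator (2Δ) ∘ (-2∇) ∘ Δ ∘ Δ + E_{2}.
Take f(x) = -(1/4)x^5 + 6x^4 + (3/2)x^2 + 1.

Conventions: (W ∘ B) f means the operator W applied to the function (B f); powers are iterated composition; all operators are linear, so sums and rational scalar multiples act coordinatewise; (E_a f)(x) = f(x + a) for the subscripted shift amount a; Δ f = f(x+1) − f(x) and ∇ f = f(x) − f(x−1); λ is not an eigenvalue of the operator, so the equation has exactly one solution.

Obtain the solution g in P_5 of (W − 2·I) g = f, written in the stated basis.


g(x) = (1/4)x^5 - (7/2)x^4 - 18x^3 - (347/2)x^2 - 1122x - 2915

write g with unknown coordinates in the stated basis and equate coefficients in (W − 2·I) g = f
solving from the highest basis element down gives g = (1/4)x^5 - (7/2)x^4 - 18x^3 - (347/2)x^2 - 1122x - 2915
check: W g = (1/4)x^5 - x^4 - 36x^3 - (691/2)x^2 - 2244x - 5829
so W g − 2·g = -(1/4)x^5 + 6x^4 + (3/2)x^2 + 1 = f ✓


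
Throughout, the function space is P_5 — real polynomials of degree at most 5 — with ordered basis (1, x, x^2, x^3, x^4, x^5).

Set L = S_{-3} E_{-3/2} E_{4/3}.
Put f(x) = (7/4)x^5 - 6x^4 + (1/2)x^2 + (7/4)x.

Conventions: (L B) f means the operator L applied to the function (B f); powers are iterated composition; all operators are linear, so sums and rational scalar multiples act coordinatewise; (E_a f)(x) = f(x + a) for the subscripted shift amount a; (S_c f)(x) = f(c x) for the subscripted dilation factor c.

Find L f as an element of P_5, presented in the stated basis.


E_{4/3} f = (7/4)x^5 + (17/3)x^4 - (8/9)x^3 - (1189/54)x^2 - (8473/324)x - 2033/243
E_{-3/2} E_{4/3} f = (7/4)x^5 - (179/24)x^4 + (323/72)x^3 - (251/432)x^2 + (8819/5184)x - 8791/31104
S_{-3} E_{-3/2} E_{4/3} f = -(1701/4)x^5 - (4833/8)x^4 - (969/8)x^3 - (251/48)x^2 - (8819/1728)x - 8791/31104

the result is g(x) = -(1701/4)x^5 - (4833/8)x^4 - (969/8)x^3 - (251/48)x^2 - (8819/1728)x - 8791/31104


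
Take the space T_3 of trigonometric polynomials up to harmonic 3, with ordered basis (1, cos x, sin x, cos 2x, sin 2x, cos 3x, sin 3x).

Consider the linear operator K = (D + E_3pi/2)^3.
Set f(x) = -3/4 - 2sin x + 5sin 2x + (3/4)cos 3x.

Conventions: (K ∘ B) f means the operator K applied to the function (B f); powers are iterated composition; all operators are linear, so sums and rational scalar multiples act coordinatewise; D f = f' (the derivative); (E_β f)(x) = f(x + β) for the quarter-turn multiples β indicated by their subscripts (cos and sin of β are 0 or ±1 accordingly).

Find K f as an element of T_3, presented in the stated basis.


D f = -2cos x + 10cos 2x - (9/4)sin 3x
E_3pi/2 f = -3/4 + 2cos x - 5sin 2x - (3/4)sin 3x
(D + E_3pi/2) f = -3/4 + 10cos 2x - 5sin 2x - 3sin 3x
D (D + E_3pi/2) f = -10cos 2x - 20sin 2x - 9cos 3x
E_3pi/2 (D + E_3pi/2) f = -3/4 - 10cos 2x + 5sin 2x - 3cos 3x
(D + E_3pi/2) (D + E_3pi/2) f = -3/4 - 20cos 2x - 15sin 2x - 12cos 3x
D (D + E_3pi/2) (D + E_3pi/2) f = -30cos 2x + 40sin 2x + 36sin 3x
E_3pi/2 (D + E_3pi/2) (D + E_3pi/2) f = -3/4 + 20cos 2x + 15sin 2x + 12sin 3x
(D + E_3pi/2) (D + E_3pi/2) (D + E_3pi/2) f = -3/4 - 10cos 2x + 55sin 2x + 48sin 3x

g(x) = -3/4 - 10cos 2x + 55sin 2x + 48sin 3x


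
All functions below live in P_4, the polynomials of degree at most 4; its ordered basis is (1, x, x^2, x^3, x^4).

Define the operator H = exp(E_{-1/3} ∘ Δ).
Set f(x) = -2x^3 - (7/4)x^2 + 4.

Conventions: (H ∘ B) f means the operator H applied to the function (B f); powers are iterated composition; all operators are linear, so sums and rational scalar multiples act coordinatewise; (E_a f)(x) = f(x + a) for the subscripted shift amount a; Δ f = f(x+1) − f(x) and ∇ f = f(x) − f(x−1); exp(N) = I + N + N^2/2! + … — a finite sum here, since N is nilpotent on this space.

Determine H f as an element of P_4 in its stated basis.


the result is g(x) = -2x^3 - (31/4)x^2 - (23/2)x - 3

order-1 term: -6x^2 - (11/2)x - 5/4
order-2 term: -6x - 15/4
order-3 term: -2
the series for exp(E_{-1/3} ∘ Δ) f terminates at order 3
exp(E_{-1/3} ∘ Δ) f = -2x^3 - (31/4)x^2 - (23/2)x - 3


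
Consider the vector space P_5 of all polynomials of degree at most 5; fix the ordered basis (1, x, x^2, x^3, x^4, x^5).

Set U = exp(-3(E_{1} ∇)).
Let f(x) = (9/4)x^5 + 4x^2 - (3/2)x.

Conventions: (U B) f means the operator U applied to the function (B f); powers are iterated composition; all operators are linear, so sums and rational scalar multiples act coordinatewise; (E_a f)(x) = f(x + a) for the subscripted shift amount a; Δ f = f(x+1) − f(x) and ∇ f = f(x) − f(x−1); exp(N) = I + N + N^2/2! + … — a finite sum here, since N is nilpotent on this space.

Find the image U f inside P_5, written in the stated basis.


the result is g(x) = (9/4)x^5 - (135/4)x^4 + 135x^3 - (127/2)x^2 - (1047/4)x + 165/2

order-1 term: -(135/4)x^4 - (135/2)x^3 - (135/2)x^2 - (231/4)x - 57/4
order-2 term: (405/2)x^3 + (1215/2)x^2 + (2835/4)x + 1359/4
order-3 term: -(1215/2)x^2 - (3645/2)x - 6075/4
order-4 term: (3645/4)x + 3645/2
order-5 term: -2187/4
the series for exp(-3(E_{1} ∇)) f terminates at order 5
exp(-3(E_{1} ∇)) f = (9/4)x^5 - (135/4)x^4 + 135x^3 - (127/2)x^2 - (1047/4)x + 165/2


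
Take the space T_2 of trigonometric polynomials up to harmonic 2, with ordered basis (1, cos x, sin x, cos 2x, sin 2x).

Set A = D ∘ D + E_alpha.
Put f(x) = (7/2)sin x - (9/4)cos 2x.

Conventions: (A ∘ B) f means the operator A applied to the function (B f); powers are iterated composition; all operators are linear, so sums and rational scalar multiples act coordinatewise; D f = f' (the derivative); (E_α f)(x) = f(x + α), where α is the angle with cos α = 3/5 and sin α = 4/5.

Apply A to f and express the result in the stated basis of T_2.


D f = (7/2)cos x + (9/2)sin 2x
D D f = -(7/2)sin x + 9cos 2x
E_alpha f = (14/5)cos x + (21/10)sin x + (63/100)cos 2x + (54/25)sin 2x
(D ∘ D + E_alpha) f = (14/5)cos x - (7/5)sin x + (963/100)cos 2x + (54/25)sin 2x

the image equals g(x) = (14/5)cos x - (7/5)sin x + (963/100)cos 2x + (54/25)sin 2x


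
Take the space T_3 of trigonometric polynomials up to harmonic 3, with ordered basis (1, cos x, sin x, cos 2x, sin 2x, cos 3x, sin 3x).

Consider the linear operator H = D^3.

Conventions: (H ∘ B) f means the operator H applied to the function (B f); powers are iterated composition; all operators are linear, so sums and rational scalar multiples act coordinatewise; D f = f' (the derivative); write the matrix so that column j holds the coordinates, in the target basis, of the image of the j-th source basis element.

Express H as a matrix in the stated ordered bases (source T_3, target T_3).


the matrix is [[0, 0, 0, 0, 0, 0, 0]; [0, 0, -1, 0, 0, 0, 0]; [0, 1, 0, 0, 0, 0, 0]; [0, 0, 0, 0, -8, 0, 0]; [0, 0, 0, 8, 0, 0, 0]; [0, 0, 0, 0, 0, 0, -27]; [0, 0, 0, 0, 0, 27, 0]] (rows listed top to bottom)

image of 1: 0
image of cos x: sin x
image of sin x: -cos x
image of cos 2x: 8sin 2x
image of sin 2x: -8cos 2x
image of cos 3x: 27sin 3x
image of sin 3x: -27cos 3x
each image's coordinates form column j of the matrix


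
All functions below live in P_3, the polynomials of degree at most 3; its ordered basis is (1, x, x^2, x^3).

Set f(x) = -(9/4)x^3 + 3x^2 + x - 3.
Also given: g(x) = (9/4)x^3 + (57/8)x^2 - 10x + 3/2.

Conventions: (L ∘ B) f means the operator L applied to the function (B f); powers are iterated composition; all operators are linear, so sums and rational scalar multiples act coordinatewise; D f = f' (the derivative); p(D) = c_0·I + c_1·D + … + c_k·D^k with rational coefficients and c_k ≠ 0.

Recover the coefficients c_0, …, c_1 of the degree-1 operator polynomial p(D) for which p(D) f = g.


D^0 f = -(9/4)x^3 + 3x^2 + x - 3
D^1 f = -(27/4)x^2 + 6x + 1
matching coefficients of g against c_0 f + c_1 Df + … from the top degree down determines the c_i
solution: c_0 = -1, c_1 = -3/2

c_0 = -1, c_1 = -3/2


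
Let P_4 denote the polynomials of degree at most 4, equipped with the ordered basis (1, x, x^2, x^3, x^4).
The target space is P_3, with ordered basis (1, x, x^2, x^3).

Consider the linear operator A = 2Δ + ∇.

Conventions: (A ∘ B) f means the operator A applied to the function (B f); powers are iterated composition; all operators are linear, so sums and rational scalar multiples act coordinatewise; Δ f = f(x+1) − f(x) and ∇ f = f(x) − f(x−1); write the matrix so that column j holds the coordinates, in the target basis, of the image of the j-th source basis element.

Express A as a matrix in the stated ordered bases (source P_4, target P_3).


the matrix is [[0, 3, 1, 3, 1]; [0, 0, 6, 3, 12]; [0, 0, 0, 9, 6]; [0, 0, 0, 0, 12]] (rows listed top to bottom)

image of 1: 0
image of x: 3
image of x^2: 6x + 1
image of x^3: 9x^2 + 3x + 3
image of x^4: 12x^3 + 6x^2 + 12x + 1
each image's coordinates form column j of the matrix


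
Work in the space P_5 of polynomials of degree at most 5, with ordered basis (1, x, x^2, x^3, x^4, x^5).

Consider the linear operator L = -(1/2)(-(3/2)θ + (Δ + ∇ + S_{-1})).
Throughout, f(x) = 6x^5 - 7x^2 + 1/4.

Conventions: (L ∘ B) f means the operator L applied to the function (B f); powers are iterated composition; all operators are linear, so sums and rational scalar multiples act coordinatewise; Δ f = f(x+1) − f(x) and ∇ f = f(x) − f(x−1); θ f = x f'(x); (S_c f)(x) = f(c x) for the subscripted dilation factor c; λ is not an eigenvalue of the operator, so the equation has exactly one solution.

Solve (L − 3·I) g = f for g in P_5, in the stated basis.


g(x) = (24/5)x^5 - 48x^4 + 768x^3 - (2345/2)x^2 + (10148/7)x - 311187/490

write g with unknown coordinates in the stated basis and equate coefficients in (L − 3·I) g = f
solving from the highest basis element down gives g = (24/5)x^5 - 48x^4 + 768x^3 - (2345/2)x^2 + (10148/7)x - 311187/490
check: L g = (102/5)x^5 - 144x^4 + 2304x^3 - (7049/2)x^2 + (30444/7)x - 1866877/980
so L g − 3·g = 6x^5 - 7x^2 + 1/4 = f ✓


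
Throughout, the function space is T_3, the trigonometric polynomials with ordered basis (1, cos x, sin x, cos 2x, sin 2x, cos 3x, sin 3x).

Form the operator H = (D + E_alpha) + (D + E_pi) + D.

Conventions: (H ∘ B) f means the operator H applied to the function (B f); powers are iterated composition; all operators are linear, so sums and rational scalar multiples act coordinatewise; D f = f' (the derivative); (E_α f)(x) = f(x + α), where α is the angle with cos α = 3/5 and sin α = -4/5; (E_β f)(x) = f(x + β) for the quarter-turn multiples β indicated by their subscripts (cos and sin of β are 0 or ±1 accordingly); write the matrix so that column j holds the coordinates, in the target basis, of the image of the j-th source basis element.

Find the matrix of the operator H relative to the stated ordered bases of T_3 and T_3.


image of 1: 2
image of cos x: -(2/5)cos x - (11/5)sin x
image of sin x: (11/5)cos x - (2/5)sin x
image of cos 2x: (18/25)cos 2x - (126/25)sin 2x
image of sin 2x: (126/25)cos 2x + (18/25)sin 2x
image of cos 3x: -(242/125)cos 3x - (1081/125)sin 3x
image of sin 3x: (1081/125)cos 3x - (242/125)sin 3x
each image's coordinates form column j of the matrix

the matrix is [[2, 0, 0, 0, 0, 0, 0]; [0, -2/5, 11/5, 0, 0, 0, 0]; [0, -11/5, -2/5, 0, 0, 0, 0]; [0, 0, 0, 18/25, 126/25, 0, 0]; [0, 0, 0, -126/25, 18/25, 0, 0]; [0, 0, 0, 0, 0, -242/125, 1081/125]; [0, 0, 0, 0, 0, -1081/125, -242/125]] (rows listed top to bottom)


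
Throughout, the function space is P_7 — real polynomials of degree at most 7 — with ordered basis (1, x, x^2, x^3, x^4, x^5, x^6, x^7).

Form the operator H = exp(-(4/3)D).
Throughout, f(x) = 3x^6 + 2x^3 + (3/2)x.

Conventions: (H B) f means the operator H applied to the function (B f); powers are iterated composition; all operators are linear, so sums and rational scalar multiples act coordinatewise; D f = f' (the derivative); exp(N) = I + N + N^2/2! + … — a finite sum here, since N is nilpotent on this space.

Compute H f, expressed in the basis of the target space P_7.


order-1 term: -24x^5 - 8x^2 - 2
order-2 term: 80x^4 + (32/3)x
order-3 term: -(1280/9)x^3 - 128/27
order-4 term: (1280/9)x^2
order-5 term: -(2048/27)x
order-6 term: 4096/243
the series for exp(-(4/3)D) f terminates at order 6
exp(-(4/3)D) f = 3x^6 - 24x^5 + 80x^4 - (1262/9)x^3 + (1208/9)x^2 - (3439/54)x + 2458/243

g(x) = 3x^6 - 24x^5 + 80x^4 - (1262/9)x^3 + (1208/9)x^2 - (3439/54)x + 2458/243


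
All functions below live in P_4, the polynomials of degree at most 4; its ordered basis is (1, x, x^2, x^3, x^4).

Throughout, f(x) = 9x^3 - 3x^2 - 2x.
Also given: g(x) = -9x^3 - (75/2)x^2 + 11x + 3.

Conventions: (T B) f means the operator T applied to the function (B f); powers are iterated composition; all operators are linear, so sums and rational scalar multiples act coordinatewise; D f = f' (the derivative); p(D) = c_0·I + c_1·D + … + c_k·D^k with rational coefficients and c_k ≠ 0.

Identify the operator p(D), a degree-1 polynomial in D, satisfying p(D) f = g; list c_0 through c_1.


p(D) = -I − (3/2)·D, i.e. c_0 = -1, c_1 = -3/2

D^0 f = 9x^3 - 3x^2 - 2x
D^1 f = 27x^2 - 6x - 2
matching coefficients of g against c_0 f + c_1 Df + … from the top degree down determines the c_i
solution: c_0 = -1, c_1 = -3/2


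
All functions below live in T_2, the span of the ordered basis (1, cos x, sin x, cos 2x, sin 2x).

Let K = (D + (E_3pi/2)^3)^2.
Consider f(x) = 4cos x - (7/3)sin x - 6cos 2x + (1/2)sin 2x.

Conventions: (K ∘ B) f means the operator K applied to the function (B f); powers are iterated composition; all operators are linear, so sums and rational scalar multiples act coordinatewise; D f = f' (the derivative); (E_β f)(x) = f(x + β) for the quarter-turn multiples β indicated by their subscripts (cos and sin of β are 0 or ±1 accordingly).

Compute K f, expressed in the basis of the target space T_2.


D f = -(7/3)cos x - 4sin x + cos 2x + 12sin 2x
E_3pi/2 f = (7/3)cos x + 4sin x + 6cos 2x - (1/2)sin 2x
E_3pi/2 E_3pi/2 f = -4cos x + (7/3)sin x - 6cos 2x + (1/2)sin 2x
E_3pi/2 E_3pi/2 E_3pi/2 f = -(7/3)cos x - 4sin x + 6cos 2x - (1/2)sin 2x
(D + (E_3pi/2)^3) f = -(14/3)cos x - 8sin x + 7cos 2x + (23/2)sin 2x
D (D + (E_3pi/2)^3) f = -8cos x + (14/3)sin x + 23cos 2x - 14sin 2x
E_3pi/2 (D + (E_3pi/2)^3) f = 8cos x - (14/3)sin x - 7cos 2x - (23/2)sin 2x
E_3pi/2 E_3pi/2 (D + (E_3pi/2)^3) f = (14/3)cos x + 8sin x + 7cos 2x + (23/2)sin 2x
E_3pi/2 E_3pi/2 E_3pi/2 (D + (E_3pi/2)^3) f = -8cos x + (14/3)sin x - 7cos 2x - (23/2)sin 2x
(D + (E_3pi/2)^3) (D + (E_3pi/2)^3) f = -16cos x + (28/3)sin x + 16cos 2x - (51/2)sin 2x

g(x) = -16cos x + (28/3)sin x + 16cos 2x - (51/2)sin 2x


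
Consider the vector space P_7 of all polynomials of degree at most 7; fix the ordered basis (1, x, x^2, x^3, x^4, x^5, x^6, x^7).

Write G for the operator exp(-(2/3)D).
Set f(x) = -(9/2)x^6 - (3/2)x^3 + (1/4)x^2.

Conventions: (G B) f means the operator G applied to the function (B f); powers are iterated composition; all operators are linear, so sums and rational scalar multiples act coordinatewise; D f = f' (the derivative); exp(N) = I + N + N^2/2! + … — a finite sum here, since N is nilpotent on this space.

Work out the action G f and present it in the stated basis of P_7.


the result is g(x) = -(9/2)x^6 + 18x^5 - 30x^4 + (151/6)x^3 - (121/12)x^2 + (11/9)x + 13/81

order-1 term: 18x^5 + 3x^2 - (1/3)x
order-2 term: -30x^4 - 2x + 1/9
order-3 term: (80/3)x^3 + 4/9
order-4 term: -(40/3)x^2
order-5 term: (32/9)x
order-6 term: -32/81
the series for exp(-(2/3)D) f terminates at order 6
exp(-(2/3)D) f = -(9/2)x^6 + 18x^5 - 30x^4 + (151/6)x^3 - (121/12)x^2 + (11/9)x + 13/81


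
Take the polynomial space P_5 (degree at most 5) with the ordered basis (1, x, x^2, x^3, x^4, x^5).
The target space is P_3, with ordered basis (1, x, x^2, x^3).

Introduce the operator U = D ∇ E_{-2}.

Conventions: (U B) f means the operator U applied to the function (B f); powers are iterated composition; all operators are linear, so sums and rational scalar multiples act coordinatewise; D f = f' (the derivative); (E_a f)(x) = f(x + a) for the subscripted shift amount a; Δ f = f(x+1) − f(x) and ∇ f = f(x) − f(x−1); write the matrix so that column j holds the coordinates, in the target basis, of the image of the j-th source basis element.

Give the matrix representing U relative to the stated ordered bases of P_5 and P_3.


image of 1: 0
image of x: 0
image of x^2: 2
image of x^3: 6x - 15
image of x^4: 12x^2 - 60x + 76
image of x^5: 20x^3 - 150x^2 + 380x - 325
each image's coordinates form column j of the matrix

the matrix is [[0, 0, 2, -15, 76, -325]; [0, 0, 0, 6, -60, 380]; [0, 0, 0, 0, 12, -150]; [0, 0, 0, 0, 0, 20]] (rows listed top to bottom)
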